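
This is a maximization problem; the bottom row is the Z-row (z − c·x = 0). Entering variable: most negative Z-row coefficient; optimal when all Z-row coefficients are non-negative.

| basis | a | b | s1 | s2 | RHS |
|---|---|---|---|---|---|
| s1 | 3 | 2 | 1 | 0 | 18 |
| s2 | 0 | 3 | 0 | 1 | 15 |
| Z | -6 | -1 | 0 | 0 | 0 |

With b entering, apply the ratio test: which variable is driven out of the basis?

s2

Column b entries and ratios — s1: 18/2 = 9; s2: 15/3 = 5.
Smallest ratio is 5 in the row of s2, so s2 leaves.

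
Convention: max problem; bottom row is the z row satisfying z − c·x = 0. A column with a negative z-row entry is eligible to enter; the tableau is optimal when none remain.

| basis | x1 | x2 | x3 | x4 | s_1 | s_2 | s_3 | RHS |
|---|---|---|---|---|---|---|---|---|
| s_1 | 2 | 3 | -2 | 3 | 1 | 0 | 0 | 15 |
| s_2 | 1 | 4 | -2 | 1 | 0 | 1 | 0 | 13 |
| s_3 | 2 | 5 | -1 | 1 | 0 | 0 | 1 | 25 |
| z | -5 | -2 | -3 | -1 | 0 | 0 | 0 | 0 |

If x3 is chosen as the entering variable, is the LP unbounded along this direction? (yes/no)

Every constraint-row entry in column x3 is ≤ 0, so increasing x3 is unbounded.

yes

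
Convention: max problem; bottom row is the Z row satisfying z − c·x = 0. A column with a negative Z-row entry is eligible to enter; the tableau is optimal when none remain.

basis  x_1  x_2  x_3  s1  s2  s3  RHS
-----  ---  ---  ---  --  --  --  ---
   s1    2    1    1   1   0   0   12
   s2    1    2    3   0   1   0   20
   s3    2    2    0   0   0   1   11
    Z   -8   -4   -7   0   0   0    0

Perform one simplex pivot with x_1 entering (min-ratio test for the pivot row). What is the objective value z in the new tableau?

44

Ratio test on column x_1 — row 1: 12/2 = 6; row 2: 20/1 = 20; row 3: 11/2 = 11/2. Minimum is 11/2 at row 3 (s3 leaves); pivot element 2.
Pivot on row 3; the Z-row RHS becomes 0 − (-8)·(11/2) = 44.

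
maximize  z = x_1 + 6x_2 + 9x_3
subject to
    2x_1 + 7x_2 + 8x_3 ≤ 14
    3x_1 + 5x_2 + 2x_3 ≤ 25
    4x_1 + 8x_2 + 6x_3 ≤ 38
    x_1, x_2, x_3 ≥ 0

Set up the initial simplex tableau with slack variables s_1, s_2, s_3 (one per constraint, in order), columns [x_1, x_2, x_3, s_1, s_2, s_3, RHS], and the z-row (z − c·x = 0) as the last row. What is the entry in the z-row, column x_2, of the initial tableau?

The z-row carries the negated objective coefficients: the x_2 entry is -6.

-6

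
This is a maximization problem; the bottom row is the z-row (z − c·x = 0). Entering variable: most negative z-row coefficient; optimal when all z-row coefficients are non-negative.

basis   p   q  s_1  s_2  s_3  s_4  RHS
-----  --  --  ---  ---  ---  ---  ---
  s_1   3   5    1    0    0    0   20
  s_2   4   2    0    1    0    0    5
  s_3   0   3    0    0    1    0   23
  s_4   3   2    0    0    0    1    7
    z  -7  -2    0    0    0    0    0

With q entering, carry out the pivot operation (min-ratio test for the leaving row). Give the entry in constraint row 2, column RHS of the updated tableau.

Ratio test on column q — row 1: 20/5 = 4; row 2: 5/2 = 5/2; row 3: 23/3 = 23/3; row 4: 7/2 = 7/2. Minimum is 5/2 at row 2 (s_2 leaves); pivot element 2.
Divide row 2 by 2; eliminate column q from the other rows.
In the new row 2, the RHS entry is the old entry divided by the pivot: 5/2 = 5/2.

5/2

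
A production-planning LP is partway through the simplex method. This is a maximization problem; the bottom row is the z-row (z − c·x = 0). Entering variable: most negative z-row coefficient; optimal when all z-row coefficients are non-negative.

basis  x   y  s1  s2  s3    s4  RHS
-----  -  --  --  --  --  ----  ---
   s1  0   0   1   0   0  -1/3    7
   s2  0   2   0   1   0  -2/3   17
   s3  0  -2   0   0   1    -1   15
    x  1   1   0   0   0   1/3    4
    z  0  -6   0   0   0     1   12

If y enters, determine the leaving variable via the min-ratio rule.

Column y entries and ratios — s1: 0 ≤ 0, skip; s2: 17/2 = 17/2; s3: -2 ≤ 0, skip; x: 4/1 = 4.
Smallest ratio is 4 in the row of x, so x leaves.

x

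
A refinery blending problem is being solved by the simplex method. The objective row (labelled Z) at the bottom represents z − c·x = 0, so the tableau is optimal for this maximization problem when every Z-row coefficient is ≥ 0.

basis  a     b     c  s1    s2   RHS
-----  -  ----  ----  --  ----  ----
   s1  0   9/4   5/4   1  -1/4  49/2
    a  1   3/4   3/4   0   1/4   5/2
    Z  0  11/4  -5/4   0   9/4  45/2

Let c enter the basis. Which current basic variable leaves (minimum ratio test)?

a

Column c entries and ratios — s1: (49/2)/(5/4) = 98/5; a: (5/2)/(3/4) = 10/3.
Smallest ratio is 10/3 in the row of a, so a leaves.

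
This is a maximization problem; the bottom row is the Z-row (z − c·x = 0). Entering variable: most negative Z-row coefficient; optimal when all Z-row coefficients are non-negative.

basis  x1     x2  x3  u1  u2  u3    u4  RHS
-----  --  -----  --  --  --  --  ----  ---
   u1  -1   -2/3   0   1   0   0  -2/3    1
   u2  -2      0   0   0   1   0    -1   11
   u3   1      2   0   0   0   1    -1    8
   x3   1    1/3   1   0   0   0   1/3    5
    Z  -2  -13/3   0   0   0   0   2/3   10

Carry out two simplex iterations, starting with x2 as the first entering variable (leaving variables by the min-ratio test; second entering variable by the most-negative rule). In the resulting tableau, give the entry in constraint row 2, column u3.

-1/3

Ratio test on column x2 — row 1: entry -2/3 ≤ 0; row 2: entry 0 ≤ 0; row 3: 8/2 = 4; row 4: 5/(1/3) = 15. Minimum is 4 at row 3 (u3 leaves); pivot element 2.
Divide row 3 by 2; eliminate column x2 from the other rows.
Second iteration: most negative Z-row entry is -3/2 in column u4, so u4 enters.
Ratio test on column u4 — row 1: entry -1 ≤ 0; row 2: entry -1 ≤ 0; row 3: entry -1/2 ≤ 0; row 4: (11/3)/(1/2) = 22/3. Minimum is 22/3 at row 4 (x3 leaves); pivot element 1/2.
Divide row 4 by 1/2; eliminate column u4 from the other rows.
After both pivots, the entry at constraint row 2, column u3 is -1/3.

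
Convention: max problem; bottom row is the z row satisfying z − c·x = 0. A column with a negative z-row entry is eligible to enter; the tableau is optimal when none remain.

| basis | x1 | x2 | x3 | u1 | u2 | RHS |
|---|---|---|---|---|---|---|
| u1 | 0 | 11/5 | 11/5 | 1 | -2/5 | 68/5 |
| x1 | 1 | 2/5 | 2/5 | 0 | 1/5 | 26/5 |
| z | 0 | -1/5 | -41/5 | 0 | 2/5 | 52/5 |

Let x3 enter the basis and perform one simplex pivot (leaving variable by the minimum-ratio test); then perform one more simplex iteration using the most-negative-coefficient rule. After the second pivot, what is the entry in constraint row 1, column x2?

1

Ratio test on column x3 — row 1: (68/5)/(11/5) = 68/11; row 2: (26/5)/(2/5) = 13. Minimum is 68/11 at row 1 (u1 leaves); pivot element 11/5.
Divide row 1 by 11/5; eliminate column x3 from the other rows.
Second iteration: most negative z-row entry is -12/11 in column u2, so u2 enters.
Ratio test on column u2 — row 1: entry -2/11 ≤ 0; row 2: (30/11)/(3/11) = 10. Minimum is 10 at row 2 (x1 leaves); pivot element 3/11.
Divide row 2 by 3/11; eliminate column u2 from the other rows.
After both pivots, the entry at constraint row 1, column x2 is 1.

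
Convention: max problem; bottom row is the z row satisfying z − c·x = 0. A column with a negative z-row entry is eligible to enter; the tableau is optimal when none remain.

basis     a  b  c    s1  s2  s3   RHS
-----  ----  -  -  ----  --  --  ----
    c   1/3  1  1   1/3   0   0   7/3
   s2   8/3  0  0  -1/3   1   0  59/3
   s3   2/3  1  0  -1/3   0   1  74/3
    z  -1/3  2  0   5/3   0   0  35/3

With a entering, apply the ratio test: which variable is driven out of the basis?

c

Column a entries and ratios — c: (7/3)/(1/3) = 7; s2: (59/3)/(8/3) = 59/8; s3: (74/3)/(2/3) = 37.
Smallest ratio is 7 in the row of c, so c leaves.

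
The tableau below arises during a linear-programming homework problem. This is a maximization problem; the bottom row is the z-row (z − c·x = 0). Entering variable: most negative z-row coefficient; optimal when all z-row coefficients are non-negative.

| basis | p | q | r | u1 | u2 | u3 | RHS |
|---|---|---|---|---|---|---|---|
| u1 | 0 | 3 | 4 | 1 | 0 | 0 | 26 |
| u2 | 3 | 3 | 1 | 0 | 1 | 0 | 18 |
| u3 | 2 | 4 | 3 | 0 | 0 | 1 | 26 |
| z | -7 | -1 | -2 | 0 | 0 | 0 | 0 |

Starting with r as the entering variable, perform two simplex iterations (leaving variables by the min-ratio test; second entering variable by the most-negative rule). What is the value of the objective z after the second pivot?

Ratio test on column r — row 1: 26/4 = 13/2; row 2: 18/1 = 18; row 3: 26/3 = 26/3. Minimum is 13/2 at row 1 (u1 leaves); pivot element 4.
Pivot on row 1; the z-row RHS becomes 0 − (-2)·(13/2) = 13.
Next entering variable (most negative z-row entry -7): p.
Ratio test on column p — row 1: entry 0 ≤ 0; row 2: (23/2)/3 = 23/6; row 3: (13/2)/2 = 13/4. Minimum is 13/4 at row 3 (u3 leaves); pivot element 2.
After the second pivot the z-row RHS is 13 − (-7)·(13/4) = 143/4.

143/4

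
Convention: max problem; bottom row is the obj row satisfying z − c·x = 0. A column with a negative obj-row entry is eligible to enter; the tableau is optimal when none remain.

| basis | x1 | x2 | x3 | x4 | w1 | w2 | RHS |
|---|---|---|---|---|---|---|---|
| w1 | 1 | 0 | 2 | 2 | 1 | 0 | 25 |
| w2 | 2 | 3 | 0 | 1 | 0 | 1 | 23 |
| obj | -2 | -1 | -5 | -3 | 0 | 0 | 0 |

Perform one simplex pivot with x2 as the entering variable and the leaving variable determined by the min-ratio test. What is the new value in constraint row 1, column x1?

Ratio test on column x2 — row 1: entry 0 ≤ 0; row 2: 23/3 = 23/3. Minimum is 23/3 at row 2 (w2 leaves); pivot element 3.
Divide row 2 by 3; eliminate column x2 from the other rows.
Row 1 update in column x1: 1 − 0·(2/3) = 1.

1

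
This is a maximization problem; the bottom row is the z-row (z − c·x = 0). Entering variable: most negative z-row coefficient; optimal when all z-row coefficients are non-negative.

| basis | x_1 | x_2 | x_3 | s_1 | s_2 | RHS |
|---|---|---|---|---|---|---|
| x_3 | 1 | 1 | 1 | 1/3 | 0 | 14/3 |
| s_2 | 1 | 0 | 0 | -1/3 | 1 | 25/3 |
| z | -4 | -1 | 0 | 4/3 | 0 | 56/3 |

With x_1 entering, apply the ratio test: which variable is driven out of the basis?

x_3

Column x_1 entries and ratios — x_3: (14/3)/1 = 14/3; s_2: (25/3)/1 = 25/3.
Smallest ratio is 14/3 in the row of x_3, so x_3 leaves.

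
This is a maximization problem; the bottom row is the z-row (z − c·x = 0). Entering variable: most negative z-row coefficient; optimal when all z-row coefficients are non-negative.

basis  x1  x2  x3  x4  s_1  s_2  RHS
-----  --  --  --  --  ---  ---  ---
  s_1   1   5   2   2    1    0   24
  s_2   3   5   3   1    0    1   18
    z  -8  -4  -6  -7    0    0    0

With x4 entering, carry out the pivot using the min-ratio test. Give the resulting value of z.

84

Ratio test on column x4 — row 1: 24/2 = 12; row 2: 18/1 = 18. Minimum is 12 at row 1 (s_1 leaves); pivot element 2.
Pivot on row 1; the z-row RHS becomes 0 − (-7)·12 = 84.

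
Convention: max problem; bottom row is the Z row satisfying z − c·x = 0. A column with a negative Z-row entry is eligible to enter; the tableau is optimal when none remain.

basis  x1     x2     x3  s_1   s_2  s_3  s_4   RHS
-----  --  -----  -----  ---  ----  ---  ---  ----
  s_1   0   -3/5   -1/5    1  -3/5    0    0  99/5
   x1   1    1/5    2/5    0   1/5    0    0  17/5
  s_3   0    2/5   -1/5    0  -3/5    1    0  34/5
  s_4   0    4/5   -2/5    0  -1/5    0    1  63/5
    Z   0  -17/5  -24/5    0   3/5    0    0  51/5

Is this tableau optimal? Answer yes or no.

no

The Z-row has a negative entry -24/5 in column x3, so it is not optimal.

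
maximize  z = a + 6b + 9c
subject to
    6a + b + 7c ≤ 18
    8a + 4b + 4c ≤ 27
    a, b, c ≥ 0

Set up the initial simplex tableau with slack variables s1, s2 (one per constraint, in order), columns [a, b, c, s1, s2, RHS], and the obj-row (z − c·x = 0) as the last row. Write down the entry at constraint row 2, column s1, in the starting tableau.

Slack s1 belongs to constraint 1; its column is the unit vector e_1, so the entry in row 2 is 0.

0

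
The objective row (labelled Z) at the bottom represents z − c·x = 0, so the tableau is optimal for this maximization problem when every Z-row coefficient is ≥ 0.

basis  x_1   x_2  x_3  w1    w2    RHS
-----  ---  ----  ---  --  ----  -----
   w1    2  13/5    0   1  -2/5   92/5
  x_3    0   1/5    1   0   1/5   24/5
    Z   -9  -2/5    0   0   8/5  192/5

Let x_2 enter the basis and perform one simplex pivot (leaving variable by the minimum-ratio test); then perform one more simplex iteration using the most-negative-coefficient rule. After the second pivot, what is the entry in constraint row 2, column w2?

Ratio test on column x_2 — row 1: (92/5)/(13/5) = 92/13; row 2: (24/5)/(1/5) = 24. Minimum is 92/13 at row 1 (w1 leaves); pivot element 13/5.
Divide row 1 by 13/5; eliminate column x_2 from the other rows.
Second iteration: most negative Z-row entry is -113/13 in column x_1, so x_1 enters.
Ratio test on column x_1 — row 1: (92/13)/(10/13) = 46/5; row 2: entry -2/13 ≤ 0. Minimum is 46/5 at row 1 (x_2 leaves); pivot element 10/13.
Divide row 1 by 10/13; eliminate column x_1 from the other rows.
After both pivots, the entry at constraint row 2, column w2 is 1/5.

1/5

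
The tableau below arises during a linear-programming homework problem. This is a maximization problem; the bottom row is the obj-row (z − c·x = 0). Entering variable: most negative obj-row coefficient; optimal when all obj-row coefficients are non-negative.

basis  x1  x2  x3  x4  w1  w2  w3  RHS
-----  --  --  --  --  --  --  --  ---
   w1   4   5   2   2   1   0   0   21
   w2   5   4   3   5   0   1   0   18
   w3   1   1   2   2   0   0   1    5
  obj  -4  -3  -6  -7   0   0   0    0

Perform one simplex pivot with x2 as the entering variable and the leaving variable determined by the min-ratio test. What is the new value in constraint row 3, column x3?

8/5

Ratio test on column x2 — row 1: 21/5 = 21/5; row 2: 18/4 = 9/2; row 3: 5/1 = 5. Minimum is 21/5 at row 1 (w1 leaves); pivot element 5.
Divide row 1 by 5; eliminate column x2 from the other rows.
Row 3 update in column x3: 2 − 1·(2/5) = 8/5.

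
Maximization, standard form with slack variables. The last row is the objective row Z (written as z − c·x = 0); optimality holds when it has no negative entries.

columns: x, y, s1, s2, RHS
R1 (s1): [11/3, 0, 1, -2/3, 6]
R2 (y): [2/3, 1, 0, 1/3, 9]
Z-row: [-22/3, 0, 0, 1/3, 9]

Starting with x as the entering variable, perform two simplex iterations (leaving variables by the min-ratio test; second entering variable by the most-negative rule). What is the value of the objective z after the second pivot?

192/5

Ratio test on column x — row 1: 6/(11/3) = 18/11; row 2: 9/(2/3) = 27/2. Minimum is 18/11 at row 1 (s1 leaves); pivot element 11/3.
Pivot on row 1; the Z-row RHS becomes 9 − (-22/3)·(18/11) = 21.
Next entering variable (most negative Z-row entry -1): s2.
Ratio test on column s2 — row 1: entry -2/11 ≤ 0; row 2: (87/11)/(5/11) = 87/5. Minimum is 87/5 at row 2 (y leaves); pivot element 5/11.
After the second pivot the Z-row RHS is 21 − (-1)·(87/5) = 192/5.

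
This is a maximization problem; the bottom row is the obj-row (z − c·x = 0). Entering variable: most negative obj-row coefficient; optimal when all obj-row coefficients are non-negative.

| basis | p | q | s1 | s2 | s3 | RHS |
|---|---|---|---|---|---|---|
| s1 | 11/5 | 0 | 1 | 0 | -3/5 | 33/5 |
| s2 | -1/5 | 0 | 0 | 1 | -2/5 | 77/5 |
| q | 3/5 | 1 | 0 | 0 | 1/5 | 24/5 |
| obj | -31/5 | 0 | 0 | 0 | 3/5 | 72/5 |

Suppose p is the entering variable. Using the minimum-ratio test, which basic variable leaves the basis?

s1

Column p entries and ratios — s1: (33/5)/(11/5) = 3; s2: -1/5 ≤ 0, skip; q: (24/5)/(3/5) = 8.
Smallest ratio is 3 in the row of s1, so s1 leaves.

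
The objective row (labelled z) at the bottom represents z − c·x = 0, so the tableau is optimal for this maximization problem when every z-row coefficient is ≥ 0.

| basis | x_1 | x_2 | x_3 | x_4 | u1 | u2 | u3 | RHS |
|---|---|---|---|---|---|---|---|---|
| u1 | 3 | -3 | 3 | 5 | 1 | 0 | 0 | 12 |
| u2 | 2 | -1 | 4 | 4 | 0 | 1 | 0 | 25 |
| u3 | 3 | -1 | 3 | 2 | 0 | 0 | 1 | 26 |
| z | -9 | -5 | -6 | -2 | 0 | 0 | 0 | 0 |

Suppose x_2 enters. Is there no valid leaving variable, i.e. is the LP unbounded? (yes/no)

yes

Every constraint-row entry in column x_2 is ≤ 0, so increasing x_2 is unbounded.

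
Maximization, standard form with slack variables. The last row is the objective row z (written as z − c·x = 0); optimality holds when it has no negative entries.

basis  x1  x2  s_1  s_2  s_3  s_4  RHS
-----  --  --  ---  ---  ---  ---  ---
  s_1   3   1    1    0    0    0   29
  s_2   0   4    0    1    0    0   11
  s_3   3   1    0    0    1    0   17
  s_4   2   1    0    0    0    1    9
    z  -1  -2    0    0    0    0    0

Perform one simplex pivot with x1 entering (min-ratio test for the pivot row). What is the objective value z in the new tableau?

9/2

Ratio test on column x1 — row 1: 29/3 = 29/3; row 2: entry 0 ≤ 0; row 3: 17/3 = 17/3; row 4: 9/2 = 9/2. Minimum is 9/2 at row 4 (s_4 leaves); pivot element 2.
Pivot on row 4; the z-row RHS becomes 0 − (-1)·(9/2) = 9/2.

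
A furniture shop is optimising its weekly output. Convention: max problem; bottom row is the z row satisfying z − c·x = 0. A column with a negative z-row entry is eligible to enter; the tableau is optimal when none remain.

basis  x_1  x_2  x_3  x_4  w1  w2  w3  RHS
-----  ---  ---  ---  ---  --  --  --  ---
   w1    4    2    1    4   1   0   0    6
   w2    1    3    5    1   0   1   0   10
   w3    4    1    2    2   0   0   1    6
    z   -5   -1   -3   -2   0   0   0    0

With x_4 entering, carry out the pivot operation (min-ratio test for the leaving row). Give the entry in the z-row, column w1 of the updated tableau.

Ratio test on column x_4 — row 1: 6/4 = 3/2; row 2: 10/1 = 10; row 3: 6/2 = 3. Minimum is 3/2 at row 1 (w1 leaves); pivot element 4.
Divide row 1 by 4; eliminate column x_4 from the other rows.
z-row update in column w1: 0 − (-2)·(1/4) = 1/2.

1/2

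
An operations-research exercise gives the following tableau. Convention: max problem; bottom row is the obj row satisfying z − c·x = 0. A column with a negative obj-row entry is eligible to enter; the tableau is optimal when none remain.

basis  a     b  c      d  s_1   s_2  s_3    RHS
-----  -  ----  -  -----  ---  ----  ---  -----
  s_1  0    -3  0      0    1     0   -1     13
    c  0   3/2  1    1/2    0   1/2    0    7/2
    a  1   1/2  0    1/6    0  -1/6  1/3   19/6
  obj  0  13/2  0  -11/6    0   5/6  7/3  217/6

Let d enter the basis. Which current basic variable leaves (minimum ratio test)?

c

Column d entries and ratios — s_1: 0 ≤ 0, skip; c: (7/2)/(1/2) = 7; a: (19/6)/(1/6) = 19.
Smallest ratio is 7 in the row of c, so c leaves.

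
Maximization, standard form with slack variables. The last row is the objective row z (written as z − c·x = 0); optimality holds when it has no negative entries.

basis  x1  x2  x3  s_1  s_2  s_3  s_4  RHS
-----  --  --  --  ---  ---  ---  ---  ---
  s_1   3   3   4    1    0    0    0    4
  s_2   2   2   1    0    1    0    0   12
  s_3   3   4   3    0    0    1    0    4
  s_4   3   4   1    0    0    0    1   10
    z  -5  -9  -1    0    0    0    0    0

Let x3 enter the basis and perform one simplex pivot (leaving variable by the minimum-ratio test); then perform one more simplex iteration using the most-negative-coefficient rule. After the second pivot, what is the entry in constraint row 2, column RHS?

72/7

Ratio test on column x3 — row 1: 4/4 = 1; row 2: 12/1 = 12; row 3: 4/3 = 4/3; row 4: 10/1 = 10. Minimum is 1 at row 1 (s_1 leaves); pivot element 4.
Divide row 1 by 4; eliminate column x3 from the other rows.
Second iteration: most negative z-row entry is -33/4 in column x2, so x2 enters.
Ratio test on column x2 — row 1: 1/(3/4) = 4/3; row 2: 11/(5/4) = 44/5; row 3: 1/(7/4) = 4/7; row 4: 9/(13/4) = 36/13. Minimum is 4/7 at row 3 (s_3 leaves); pivot element 7/4.
Divide row 3 by 7/4; eliminate column x2 from the other rows.
After both pivots, the entry at constraint row 2, column RHS is 72/7.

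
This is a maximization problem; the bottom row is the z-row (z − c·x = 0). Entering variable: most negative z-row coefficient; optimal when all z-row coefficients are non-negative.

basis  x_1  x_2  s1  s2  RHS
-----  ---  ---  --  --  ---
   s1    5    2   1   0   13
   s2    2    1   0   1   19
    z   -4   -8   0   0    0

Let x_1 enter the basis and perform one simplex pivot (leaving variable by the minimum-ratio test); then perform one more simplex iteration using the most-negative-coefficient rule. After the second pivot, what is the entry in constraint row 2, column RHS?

25/2

Ratio test on column x_1 — row 1: 13/5 = 13/5; row 2: 19/2 = 19/2. Minimum is 13/5 at row 1 (s1 leaves); pivot element 5.
Divide row 1 by 5; eliminate column x_1 from the other rows.
Second iteration: most negative z-row entry is -32/5 in column x_2, so x_2 enters.
Ratio test on column x_2 — row 1: (13/5)/(2/5) = 13/2; row 2: (69/5)/(1/5) = 69. Minimum is 13/2 at row 1 (x_1 leaves); pivot element 2/5.
Divide row 1 by 2/5; eliminate column x_2 from the other rows.
After both pivots, the entry at constraint row 2, column RHS is 25/2.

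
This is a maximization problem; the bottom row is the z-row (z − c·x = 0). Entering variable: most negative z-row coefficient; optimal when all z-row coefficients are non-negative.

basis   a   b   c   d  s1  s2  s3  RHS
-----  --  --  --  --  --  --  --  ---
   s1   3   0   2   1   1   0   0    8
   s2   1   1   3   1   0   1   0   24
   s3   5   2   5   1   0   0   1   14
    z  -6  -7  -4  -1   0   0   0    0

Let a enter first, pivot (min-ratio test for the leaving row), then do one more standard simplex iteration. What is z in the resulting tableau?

55/3

Ratio test on column a — row 1: 8/3 = 8/3; row 2: 24/1 = 24; row 3: 14/5 = 14/5. Minimum is 8/3 at row 1 (s1 leaves); pivot element 3.
Pivot on row 1; the z-row RHS becomes 0 − (-6)·(8/3) = 16.
Next entering variable (most negative z-row entry -7): b.
Ratio test on column b — row 1: entry 0 ≤ 0; row 2: (64/3)/1 = 64/3; row 3: (2/3)/2 = 1/3. Minimum is 1/3 at row 3 (s3 leaves); pivot element 2.
After the second pivot the z-row RHS is 16 − (-7)·(1/3) = 55/3.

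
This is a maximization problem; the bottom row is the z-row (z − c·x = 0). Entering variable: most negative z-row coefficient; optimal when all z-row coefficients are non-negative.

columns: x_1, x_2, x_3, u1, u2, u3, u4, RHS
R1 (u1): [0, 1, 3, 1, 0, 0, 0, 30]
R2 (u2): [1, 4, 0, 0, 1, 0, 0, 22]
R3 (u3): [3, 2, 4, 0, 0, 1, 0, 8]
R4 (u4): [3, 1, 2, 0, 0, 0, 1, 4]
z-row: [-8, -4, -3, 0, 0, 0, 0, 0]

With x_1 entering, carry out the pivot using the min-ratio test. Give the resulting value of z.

Ratio test on column x_1 — row 1: entry 0 ≤ 0; row 2: 22/1 = 22; row 3: 8/3 = 8/3; row 4: 4/3 = 4/3. Minimum is 4/3 at row 4 (u4 leaves); pivot element 3.
Pivot on row 4; the z-row RHS becomes 0 − (-8)·(4/3) = 32/3.

32/3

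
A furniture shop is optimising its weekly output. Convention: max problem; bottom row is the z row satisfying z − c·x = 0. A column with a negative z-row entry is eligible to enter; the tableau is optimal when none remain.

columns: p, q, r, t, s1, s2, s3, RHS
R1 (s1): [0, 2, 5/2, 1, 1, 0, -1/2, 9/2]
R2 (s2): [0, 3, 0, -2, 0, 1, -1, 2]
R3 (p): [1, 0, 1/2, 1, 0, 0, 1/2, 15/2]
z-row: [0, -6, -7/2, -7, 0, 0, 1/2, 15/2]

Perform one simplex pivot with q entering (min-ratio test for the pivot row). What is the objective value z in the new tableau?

23/2

Ratio test on column q — row 1: (9/2)/2 = 9/4; row 2: 2/3 = 2/3; row 3: entry 0 ≤ 0. Minimum is 2/3 at row 2 (s2 leaves); pivot element 3.
Pivot on row 2; the z-row RHS becomes 15/2 − (-6)·(2/3) = 23/2.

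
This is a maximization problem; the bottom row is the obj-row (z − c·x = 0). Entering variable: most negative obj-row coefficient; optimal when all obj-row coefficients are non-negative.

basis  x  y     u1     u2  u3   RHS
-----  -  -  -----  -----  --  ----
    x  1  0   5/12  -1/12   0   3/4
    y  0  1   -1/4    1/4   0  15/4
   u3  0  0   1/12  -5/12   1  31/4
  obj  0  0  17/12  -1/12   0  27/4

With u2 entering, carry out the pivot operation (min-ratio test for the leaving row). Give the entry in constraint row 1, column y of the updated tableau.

Ratio test on column u2 — row 1: entry -1/12 ≤ 0; row 2: (15/4)/(1/4) = 15; row 3: entry -5/12 ≤ 0. Minimum is 15 at row 2 (y leaves); pivot element 1/4.
Divide row 2 by 1/4; eliminate column u2 from the other rows.
Row 1 update in column y: 0 − (-1/12)·4 = 1/3.

1/3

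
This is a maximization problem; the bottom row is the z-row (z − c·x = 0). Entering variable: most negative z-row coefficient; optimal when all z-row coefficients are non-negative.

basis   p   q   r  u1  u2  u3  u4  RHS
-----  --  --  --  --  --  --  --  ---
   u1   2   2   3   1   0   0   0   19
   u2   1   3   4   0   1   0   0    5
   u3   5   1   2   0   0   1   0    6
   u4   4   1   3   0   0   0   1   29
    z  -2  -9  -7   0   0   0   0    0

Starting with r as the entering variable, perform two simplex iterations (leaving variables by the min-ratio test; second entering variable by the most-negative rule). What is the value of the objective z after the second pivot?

Ratio test on column r — row 1: 19/3 = 19/3; row 2: 5/4 = 5/4; row 3: 6/2 = 3; row 4: 29/3 = 29/3. Minimum is 5/4 at row 2 (u2 leaves); pivot element 4.
Pivot on row 2; the z-row RHS becomes 0 − (-7)·(5/4) = 35/4.
Next entering variable (most negative z-row entry -15/4): q.
Ratio test on column q — row 1: entry -1/4 ≤ 0; row 2: (5/4)/(3/4) = 5/3; row 3: entry -1/2 ≤ 0; row 4: entry -5/4 ≤ 0. Minimum is 5/3 at row 2 (r leaves); pivot element 3/4.
After the second pivot the z-row RHS is 35/4 − (-15/4)·(5/3) = 15.

15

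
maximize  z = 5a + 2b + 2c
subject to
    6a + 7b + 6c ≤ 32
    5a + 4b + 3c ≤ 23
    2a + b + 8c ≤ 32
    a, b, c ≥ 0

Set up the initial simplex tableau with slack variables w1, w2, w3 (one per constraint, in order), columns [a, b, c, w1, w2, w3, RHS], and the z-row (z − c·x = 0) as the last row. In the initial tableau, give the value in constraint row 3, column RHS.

The RHS of constraint 3 is b_3 = 32.

32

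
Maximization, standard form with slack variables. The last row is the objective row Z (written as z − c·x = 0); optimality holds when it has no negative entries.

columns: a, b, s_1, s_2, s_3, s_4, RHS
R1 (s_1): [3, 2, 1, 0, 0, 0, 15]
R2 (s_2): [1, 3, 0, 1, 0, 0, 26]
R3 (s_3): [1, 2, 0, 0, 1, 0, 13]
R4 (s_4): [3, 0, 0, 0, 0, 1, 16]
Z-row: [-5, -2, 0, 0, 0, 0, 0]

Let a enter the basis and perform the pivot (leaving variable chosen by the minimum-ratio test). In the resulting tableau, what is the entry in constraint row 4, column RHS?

1

Ratio test on column a — row 1: 15/3 = 5; row 2: 26/1 = 26; row 3: 13/1 = 13; row 4: 16/3 = 16/3. Minimum is 5 at row 1 (s_1 leaves); pivot element 3.
Divide row 1 by 3; eliminate column a from the other rows.
Row 4 update in column RHS: 16 − 3·5 = 1.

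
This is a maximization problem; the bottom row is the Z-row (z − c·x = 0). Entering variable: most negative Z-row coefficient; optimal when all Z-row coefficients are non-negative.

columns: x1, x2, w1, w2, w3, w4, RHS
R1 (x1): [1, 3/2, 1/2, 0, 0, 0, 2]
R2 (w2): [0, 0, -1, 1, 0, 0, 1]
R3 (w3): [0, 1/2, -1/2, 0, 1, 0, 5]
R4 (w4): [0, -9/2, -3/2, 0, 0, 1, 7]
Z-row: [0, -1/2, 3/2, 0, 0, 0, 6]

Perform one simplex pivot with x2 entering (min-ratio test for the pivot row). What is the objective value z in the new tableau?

Ratio test on column x2 — row 1: 2/(3/2) = 4/3; row 2: entry 0 ≤ 0; row 3: 5/(1/2) = 10; row 4: entry -9/2 ≤ 0. Minimum is 4/3 at row 1 (x1 leaves); pivot element 3/2.
Pivot on row 1; the Z-row RHS becomes 6 − (-1/2)·(4/3) = 20/3.

20/3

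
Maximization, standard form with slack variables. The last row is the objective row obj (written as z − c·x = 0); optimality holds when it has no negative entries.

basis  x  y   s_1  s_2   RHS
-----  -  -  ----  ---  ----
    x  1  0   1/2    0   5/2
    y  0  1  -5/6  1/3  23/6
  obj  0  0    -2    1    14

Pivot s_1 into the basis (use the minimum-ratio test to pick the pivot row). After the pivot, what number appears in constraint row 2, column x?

Ratio test on column s_1 — row 1: (5/2)/(1/2) = 5; row 2: entry -5/6 ≤ 0. Minimum is 5 at row 1 (x leaves); pivot element 1/2.
Divide row 1 by 1/2; eliminate column s_1 from the other rows.
Row 2 update in column x: 0 − (-5/6)·2 = 5/3.

5/3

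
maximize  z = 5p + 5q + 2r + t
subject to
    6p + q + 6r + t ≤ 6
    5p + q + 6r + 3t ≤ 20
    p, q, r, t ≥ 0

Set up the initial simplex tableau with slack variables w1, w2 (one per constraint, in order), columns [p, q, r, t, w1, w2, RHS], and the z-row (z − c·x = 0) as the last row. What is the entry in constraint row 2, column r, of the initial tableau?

Constraint 2 has coefficient 6 on r.

6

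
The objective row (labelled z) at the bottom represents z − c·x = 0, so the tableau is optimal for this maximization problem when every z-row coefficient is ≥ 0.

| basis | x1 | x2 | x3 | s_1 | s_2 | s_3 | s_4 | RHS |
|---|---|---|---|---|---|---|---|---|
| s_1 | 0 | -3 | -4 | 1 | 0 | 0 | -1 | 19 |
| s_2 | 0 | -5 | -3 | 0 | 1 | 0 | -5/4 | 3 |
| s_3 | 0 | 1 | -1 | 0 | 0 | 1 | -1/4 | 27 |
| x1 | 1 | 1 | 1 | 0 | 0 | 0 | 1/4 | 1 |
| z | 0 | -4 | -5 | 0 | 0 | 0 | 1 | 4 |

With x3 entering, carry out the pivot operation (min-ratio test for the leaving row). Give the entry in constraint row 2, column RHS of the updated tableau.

Ratio test on column x3 — row 1: entry -4 ≤ 0; row 2: entry -3 ≤ 0; row 3: entry -1 ≤ 0; row 4: 1/1 = 1. Minimum is 1 at row 4 (x1 leaves); pivot element 1.
Divide row 4 by 1; eliminate column x3 from the other rows.
Row 2 update in column RHS: 3 − (-3)·1 = 6.

6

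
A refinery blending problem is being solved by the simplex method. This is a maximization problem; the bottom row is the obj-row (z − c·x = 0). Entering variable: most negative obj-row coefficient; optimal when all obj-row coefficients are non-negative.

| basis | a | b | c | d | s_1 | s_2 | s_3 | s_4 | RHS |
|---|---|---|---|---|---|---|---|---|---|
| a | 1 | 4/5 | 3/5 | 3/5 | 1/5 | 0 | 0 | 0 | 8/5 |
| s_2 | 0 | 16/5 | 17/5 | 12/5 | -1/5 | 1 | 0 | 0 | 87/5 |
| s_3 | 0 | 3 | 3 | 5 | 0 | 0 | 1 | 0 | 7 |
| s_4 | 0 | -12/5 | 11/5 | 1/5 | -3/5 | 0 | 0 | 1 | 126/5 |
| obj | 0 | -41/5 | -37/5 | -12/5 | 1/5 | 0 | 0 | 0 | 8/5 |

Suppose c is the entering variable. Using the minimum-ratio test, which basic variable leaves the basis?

Column c entries and ratios — a: (8/5)/(3/5) = 8/3; s_2: (87/5)/(17/5) = 87/17; s_3: 7/3 = 7/3; s_4: (126/5)/(11/5) = 126/11.
Smallest ratio is 7/3 in the row of s_3, so s_3 leaves.

s_3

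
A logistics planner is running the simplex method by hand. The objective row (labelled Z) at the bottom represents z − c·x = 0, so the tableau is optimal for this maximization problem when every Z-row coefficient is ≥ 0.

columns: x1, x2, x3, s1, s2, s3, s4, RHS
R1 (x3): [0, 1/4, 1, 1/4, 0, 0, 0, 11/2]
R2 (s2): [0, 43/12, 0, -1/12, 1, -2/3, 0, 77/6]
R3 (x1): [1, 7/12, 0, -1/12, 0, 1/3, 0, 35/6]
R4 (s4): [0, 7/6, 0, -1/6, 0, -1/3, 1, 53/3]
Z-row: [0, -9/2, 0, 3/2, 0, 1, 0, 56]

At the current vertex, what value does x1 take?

x1 is basic (row 3); its value is the RHS of that row, 35/6.

35/6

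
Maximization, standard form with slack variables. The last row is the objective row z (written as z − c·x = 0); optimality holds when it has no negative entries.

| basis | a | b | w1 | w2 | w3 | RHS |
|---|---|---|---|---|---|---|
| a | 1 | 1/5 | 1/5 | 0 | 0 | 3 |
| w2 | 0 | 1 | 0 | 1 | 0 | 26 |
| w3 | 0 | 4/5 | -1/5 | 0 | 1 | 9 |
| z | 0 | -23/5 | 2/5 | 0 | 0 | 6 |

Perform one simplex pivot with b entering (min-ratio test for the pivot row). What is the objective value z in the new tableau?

Ratio test on column b — row 1: 3/(1/5) = 15; row 2: 26/1 = 26; row 3: 9/(4/5) = 45/4. Minimum is 45/4 at row 3 (w3 leaves); pivot element 4/5.
Pivot on row 3; the z-row RHS becomes 6 − (-23/5)·(45/4) = 231/4.

231/4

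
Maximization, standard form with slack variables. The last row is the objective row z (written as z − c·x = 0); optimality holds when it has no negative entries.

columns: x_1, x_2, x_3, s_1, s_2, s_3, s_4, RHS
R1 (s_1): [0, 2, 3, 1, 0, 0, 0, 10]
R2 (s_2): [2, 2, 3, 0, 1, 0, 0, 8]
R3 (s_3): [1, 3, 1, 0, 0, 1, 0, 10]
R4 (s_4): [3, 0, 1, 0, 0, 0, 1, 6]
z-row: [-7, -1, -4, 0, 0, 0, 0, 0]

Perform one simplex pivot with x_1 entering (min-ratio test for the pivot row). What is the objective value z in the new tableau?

Ratio test on column x_1 — row 1: entry 0 ≤ 0; row 2: 8/2 = 4; row 3: 10/1 = 10; row 4: 6/3 = 2. Minimum is 2 at row 4 (s_4 leaves); pivot element 3.
Pivot on row 4; the z-row RHS becomes 0 − (-7)·2 = 14.

14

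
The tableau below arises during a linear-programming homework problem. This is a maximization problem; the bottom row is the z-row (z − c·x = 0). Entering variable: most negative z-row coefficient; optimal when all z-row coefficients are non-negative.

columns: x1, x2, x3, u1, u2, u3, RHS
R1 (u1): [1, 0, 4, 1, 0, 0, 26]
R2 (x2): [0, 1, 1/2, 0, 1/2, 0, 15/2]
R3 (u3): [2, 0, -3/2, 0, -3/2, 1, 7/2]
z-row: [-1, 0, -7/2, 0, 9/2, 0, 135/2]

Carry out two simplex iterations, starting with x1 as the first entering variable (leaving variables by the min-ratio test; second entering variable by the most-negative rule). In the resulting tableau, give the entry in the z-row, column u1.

Ratio test on column x1 — row 1: 26/1 = 26; row 2: entry 0 ≤ 0; row 3: (7/2)/2 = 7/4. Minimum is 7/4 at row 3 (u3 leaves); pivot element 2.
Divide row 3 by 2; eliminate column x1 from the other rows.
Second iteration: most negative z-row entry is -17/4 in column x3, so x3 enters.
Ratio test on column x3 — row 1: (97/4)/(19/4) = 97/19; row 2: (15/2)/(1/2) = 15; row 3: entry -3/4 ≤ 0. Minimum is 97/19 at row 1 (u1 leaves); pivot element 19/4.
Divide row 1 by 19/4; eliminate column x3 from the other rows.
After both pivots, the entry at the z-row, column u1 is 17/19.

17/19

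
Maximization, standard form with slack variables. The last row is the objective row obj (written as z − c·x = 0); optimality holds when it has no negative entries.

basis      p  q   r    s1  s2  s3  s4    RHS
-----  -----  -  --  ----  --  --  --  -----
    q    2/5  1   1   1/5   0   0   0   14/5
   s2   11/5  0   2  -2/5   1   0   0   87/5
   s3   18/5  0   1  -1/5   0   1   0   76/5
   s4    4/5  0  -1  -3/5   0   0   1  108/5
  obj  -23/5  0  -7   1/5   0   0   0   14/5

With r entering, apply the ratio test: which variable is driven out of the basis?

Column r entries and ratios — q: (14/5)/1 = 14/5; s2: (87/5)/2 = 87/10; s3: (76/5)/1 = 76/5; s4: -1 ≤ 0, skip.
Smallest ratio is 14/5 in the row of q, so q leaves.

q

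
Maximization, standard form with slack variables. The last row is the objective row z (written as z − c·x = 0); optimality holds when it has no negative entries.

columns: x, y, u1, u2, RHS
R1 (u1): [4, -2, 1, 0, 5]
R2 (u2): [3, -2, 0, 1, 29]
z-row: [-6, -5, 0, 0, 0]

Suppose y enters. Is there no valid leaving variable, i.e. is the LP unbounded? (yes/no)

yes

Every constraint-row entry in column y is ≤ 0, so increasing y is unbounded.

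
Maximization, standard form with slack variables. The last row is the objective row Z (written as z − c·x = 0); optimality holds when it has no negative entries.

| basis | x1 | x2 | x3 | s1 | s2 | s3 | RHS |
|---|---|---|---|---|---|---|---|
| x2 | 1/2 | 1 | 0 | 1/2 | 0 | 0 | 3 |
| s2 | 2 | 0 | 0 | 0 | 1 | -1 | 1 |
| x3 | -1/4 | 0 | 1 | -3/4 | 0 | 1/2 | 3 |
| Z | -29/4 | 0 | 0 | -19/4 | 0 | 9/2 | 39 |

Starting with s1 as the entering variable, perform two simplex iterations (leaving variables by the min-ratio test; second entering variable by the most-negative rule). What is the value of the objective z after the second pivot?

275/4

Ratio test on column s1 — row 1: 3/(1/2) = 6; row 2: entry 0 ≤ 0; row 3: entry -3/4 ≤ 0. Minimum is 6 at row 1 (x2 leaves); pivot element 1/2.
Pivot on row 1; the Z-row RHS becomes 39 − (-19/4)·6 = 135/2.
Next entering variable (most negative Z-row entry -5/2): x1.
Ratio test on column x1 — row 1: 6/1 = 6; row 2: 1/2 = 1/2; row 3: (15/2)/(1/2) = 15. Minimum is 1/2 at row 2 (s2 leaves); pivot element 2.
After the second pivot the Z-row RHS is 135/2 − (-5/2)·(1/2) = 275/4.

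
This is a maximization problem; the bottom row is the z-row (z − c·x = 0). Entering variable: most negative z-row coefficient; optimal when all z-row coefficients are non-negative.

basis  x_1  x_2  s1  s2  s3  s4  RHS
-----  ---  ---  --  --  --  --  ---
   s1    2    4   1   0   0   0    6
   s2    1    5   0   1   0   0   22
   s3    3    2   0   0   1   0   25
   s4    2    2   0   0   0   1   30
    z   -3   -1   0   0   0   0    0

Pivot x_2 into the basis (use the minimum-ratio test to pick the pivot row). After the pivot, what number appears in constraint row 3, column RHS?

22

Ratio test on column x_2 — row 1: 6/4 = 3/2; row 2: 22/5 = 22/5; row 3: 25/2 = 25/2; row 4: 30/2 = 15. Minimum is 3/2 at row 1 (s1 leaves); pivot element 4.
Divide row 1 by 4; eliminate column x_2 from the other rows.
Row 3 update in column RHS: 25 − 2·(3/2) = 22.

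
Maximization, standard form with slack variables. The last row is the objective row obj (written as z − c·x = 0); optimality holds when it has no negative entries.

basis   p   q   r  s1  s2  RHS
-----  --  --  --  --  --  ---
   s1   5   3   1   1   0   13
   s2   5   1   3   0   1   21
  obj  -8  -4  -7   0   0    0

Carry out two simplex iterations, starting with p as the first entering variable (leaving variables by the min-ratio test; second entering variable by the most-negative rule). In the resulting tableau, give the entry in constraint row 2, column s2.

Ratio test on column p — row 1: 13/5 = 13/5; row 2: 21/5 = 21/5. Minimum is 13/5 at row 1 (s1 leaves); pivot element 5.
Divide row 1 by 5; eliminate column p from the other rows.
Second iteration: most negative obj-row entry is -27/5 in column r, so r enters.
Ratio test on column r — row 1: (13/5)/(1/5) = 13; row 2: 8/2 = 4. Minimum is 4 at row 2 (s2 leaves); pivot element 2.
Divide row 2 by 2; eliminate column r from the other rows.
After both pivots, the entry at constraint row 2, column s2 is 1/2.

1/2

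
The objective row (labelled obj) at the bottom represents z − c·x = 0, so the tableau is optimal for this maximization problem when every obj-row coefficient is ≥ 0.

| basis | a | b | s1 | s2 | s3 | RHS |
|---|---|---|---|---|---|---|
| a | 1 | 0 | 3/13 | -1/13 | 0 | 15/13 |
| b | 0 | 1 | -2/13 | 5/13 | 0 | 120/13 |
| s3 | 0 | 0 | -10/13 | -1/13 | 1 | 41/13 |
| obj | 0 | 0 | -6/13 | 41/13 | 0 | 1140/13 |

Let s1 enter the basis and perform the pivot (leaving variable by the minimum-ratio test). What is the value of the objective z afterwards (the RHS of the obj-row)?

Ratio test on column s1 — row 1: (15/13)/(3/13) = 5; row 2: entry -2/13 ≤ 0; row 3: entry -10/13 ≤ 0. Minimum is 5 at row 1 (a leaves); pivot element 3/13.
Pivot on row 1; the obj-row RHS becomes 1140/13 − (-6/13)·5 = 90.

90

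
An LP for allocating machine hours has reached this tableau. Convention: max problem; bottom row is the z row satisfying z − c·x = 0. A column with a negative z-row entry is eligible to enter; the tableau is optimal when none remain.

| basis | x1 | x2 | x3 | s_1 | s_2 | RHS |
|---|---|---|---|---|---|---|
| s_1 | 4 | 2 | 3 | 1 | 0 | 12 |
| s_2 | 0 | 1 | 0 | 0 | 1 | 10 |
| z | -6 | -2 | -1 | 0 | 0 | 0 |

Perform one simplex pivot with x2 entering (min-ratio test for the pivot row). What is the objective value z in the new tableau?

Ratio test on column x2 — row 1: 12/2 = 6; row 2: 10/1 = 10. Minimum is 6 at row 1 (s_1 leaves); pivot element 2.
Pivot on row 1; the z-row RHS becomes 0 − (-2)·6 = 12.

12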